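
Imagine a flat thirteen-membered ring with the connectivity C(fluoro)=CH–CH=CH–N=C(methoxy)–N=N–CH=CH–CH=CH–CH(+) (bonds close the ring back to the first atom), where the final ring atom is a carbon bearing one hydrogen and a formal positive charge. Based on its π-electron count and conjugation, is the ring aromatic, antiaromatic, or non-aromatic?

The p orbitals form a continuous loop: the double-bond atoms are sp², each contributing one p electron; each =N– nitrogen is pyridine-type (lone pair in the sp² plane, one electron in the p orbital); the carbocation has an empty p orbital. The ring is fully conjugated.
Tallying contributions gives 6 × 2 = 12 from the double-bond units + 0 from the CH(+) atom = 12.
12 = 4(3); a planar, fully conjugated 4n system is antiaromatic.

Antiaromatic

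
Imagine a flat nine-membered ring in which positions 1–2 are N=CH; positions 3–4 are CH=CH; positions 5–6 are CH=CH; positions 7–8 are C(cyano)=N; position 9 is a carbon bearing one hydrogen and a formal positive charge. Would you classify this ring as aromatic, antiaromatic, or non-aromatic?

Antiaromatic

All ring atoms are sp² and supply a p orbital to the ring (every atom in a ring double bond is sp² and brings one electron to the p orbital; each sp² =N– keeps its lone pair in-plane and puts one electron into the π system; the carbocation has an empty p orbital); the conjugation is uninterrupted.
Tallying contributions gives 4 × 2 = 8 from the double-bond units + 0 from the CH(+) atom = 8.
A 4n π count (8, n = 2) in a planar conjugated ring means antiaromatic.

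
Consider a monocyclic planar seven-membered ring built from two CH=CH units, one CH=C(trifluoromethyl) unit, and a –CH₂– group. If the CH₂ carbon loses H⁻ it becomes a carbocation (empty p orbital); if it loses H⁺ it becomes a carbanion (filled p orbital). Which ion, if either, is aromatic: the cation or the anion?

In either ion the ring is fully conjugated: every atom, including the new sp² carbon, supplies a p orbital.
Cation: 3 × 2 + 0 = 6 π electrons → 4(1)+2, aromatic.
Anion: 3 × 2 + 2 = 8 π electrons → 4(2), antiaromatic.

The cation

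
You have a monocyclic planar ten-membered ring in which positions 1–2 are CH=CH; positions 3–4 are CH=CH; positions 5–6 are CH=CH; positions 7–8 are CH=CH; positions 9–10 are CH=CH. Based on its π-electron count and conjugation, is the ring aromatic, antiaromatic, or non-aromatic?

Aromatic

Every ring atom contributes a p orbital perpendicular to the ring (every atom in a ring double bond is sp² and brings one electron to the p orbital), so the π system is cyclic and fully conjugated.
Counting π electrons: 5 × 2 = 10 from the 5 double-bond units.
Since 10 = 4·2 + 2, the ring meets the 4n+2 criterion.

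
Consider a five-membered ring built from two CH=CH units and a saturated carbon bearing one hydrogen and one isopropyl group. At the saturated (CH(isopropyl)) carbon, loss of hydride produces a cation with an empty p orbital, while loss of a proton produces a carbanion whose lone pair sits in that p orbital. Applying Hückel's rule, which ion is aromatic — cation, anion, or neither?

Once that carbon is sp², every ring atom has a p orbital and both ions are fully conjugated.
Cation: 2 × 2 + 0 = 4 π electrons → 4(1), antiaromatic.
Anion: 2 × 2 + 2 = 6 π electrons → 4(1)+2, aromatic.

The anion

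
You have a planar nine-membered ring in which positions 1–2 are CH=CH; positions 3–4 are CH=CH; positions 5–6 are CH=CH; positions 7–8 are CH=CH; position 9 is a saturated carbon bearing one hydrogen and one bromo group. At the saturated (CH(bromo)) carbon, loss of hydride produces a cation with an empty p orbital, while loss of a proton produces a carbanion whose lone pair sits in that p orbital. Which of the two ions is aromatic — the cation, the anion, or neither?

In both ions every ring atom is sp² and contributes a p orbital, so both rings are fully conjugated.
Cation: 4 × 2 + 0 = 8 π electrons → 4(2), antiaromatic.
Anion: 4 × 2 + 2 = 10 π electrons → 4(2)+2, aromatic.

The anion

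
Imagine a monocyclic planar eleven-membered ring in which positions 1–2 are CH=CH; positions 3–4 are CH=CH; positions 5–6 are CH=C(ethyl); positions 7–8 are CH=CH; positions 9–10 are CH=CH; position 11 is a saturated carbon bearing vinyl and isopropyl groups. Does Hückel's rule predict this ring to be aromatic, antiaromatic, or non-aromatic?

The C(vinyl)(isopropyl) carbon is saturated: that saturated carbon is sp³ and has no p orbital in the ring π system. Conjugation is not continuous around the ring.
Without a continuous loop of overlapping p orbitals the Hückel electron count never comes into play.

Non-aromatic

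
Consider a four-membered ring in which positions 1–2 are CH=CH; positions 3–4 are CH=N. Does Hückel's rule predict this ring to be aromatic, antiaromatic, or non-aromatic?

Antiaromatic

Check conjugation: each doubly-bonded ring atom is sp² with one p-orbital electron; the doubly-bonded nitrogens are pyridine-type — their lone pairs lie in the ring plane, leaving one electron in the p orbital — every position has a p orbital, so the cyclic π system is continuous.
Counting π electrons: 2 × 2 = 4 from the 2 double-bond units.
With 4 = 4·1 π electrons, Hückel's rule classifies the planar ring as antiaromatic.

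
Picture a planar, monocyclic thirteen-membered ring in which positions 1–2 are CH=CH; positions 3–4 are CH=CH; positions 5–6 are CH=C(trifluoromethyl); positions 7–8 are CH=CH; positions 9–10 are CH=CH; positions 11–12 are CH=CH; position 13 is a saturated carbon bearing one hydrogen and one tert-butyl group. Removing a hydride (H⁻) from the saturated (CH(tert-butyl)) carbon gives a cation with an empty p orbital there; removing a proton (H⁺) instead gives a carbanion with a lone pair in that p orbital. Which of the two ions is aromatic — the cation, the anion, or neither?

The anion

In both ions every ring atom is sp² and contributes a p orbital, so both rings are fully conjugated.
Cation: 6 × 2 + 0 = 12 π electrons → 4(3), antiaromatic.
Anion: 6 × 2 + 2 = 14 π electrons → 4(3)+2, aromatic.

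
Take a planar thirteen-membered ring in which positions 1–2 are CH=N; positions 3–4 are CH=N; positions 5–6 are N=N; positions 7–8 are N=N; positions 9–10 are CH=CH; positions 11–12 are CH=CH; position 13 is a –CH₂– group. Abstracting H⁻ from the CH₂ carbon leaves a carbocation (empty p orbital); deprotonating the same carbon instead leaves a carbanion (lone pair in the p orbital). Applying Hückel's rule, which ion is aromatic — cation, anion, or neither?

The anion

Once that carbon is sp², every ring atom has a p orbital and both ions are fully conjugated.
Cation: 6 × 2 + 0 = 12 π electrons → 4(3), antiaromatic.
Anion: 6 × 2 + 2 = 14 π electrons → 4(3)+2, aromatic.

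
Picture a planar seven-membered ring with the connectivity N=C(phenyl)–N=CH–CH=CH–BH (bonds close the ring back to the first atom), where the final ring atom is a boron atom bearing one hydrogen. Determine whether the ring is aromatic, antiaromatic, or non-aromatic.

Check conjugation: each doubly-bonded ring atom is sp² with one p-orbital electron; each =N– nitrogen is pyridine-type (lone pair in the sp² plane, one electron in the p orbital); the boron has an empty p orbital — every position has a p orbital, so the cyclic π system is continuous.
π-electron count: 3 × 2 = 6 from the double-bond units + 0 from the BH atom = 6.
That gives a 4n+2 count (6, n = 1).

Aromatic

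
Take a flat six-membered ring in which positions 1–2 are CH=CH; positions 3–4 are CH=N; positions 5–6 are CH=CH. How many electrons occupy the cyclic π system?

All ring atoms are sp² and supply a p orbital to the ring (each doubly-bonded ring atom is sp² with one p-orbital electron; the doubly-bonded nitrogens are pyridine-type — their lone pairs lie in the ring plane, leaving one electron in the p orbital); the conjugation is uninterrupted.
Adding the contributions, 3 × 2 = 6 from the 3 double-bond units.

6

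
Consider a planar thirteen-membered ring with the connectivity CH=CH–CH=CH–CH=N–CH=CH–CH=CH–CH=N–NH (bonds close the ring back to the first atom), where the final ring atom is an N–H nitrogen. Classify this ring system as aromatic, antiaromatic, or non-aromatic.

Every ring atom contributes a p orbital perpendicular to the ring (each doubly-bonded ring atom is sp² with one p-orbital electron; each sp² =N– keeps its lone pair in-plane and puts one electron into the π system; the pyrrole-type nitrogen donates its lone pair from the p orbital), so the π system is cyclic and fully conjugated.
Tallying contributions gives 6 × 2 = 12 from the double-bond units + 2 from the NH atom = 14.
Since 14 = 4·3 + 2, the ring meets the 4n+2 criterion.

Aromatic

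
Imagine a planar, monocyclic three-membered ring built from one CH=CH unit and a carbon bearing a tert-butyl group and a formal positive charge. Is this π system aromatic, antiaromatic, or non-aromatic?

All ring atoms are sp² and supply a p orbital to the ring (each doubly-bonded ring atom is sp² with one p-orbital electron; the carbocation has an empty p orbital); the conjugation is uninterrupted.
Tallying contributions gives 1 × 2 = 2 from the double-bond unit + 0 from the C(tert-butyl)(+) atom = 2.
With 2 π electrons (n = 0), the Hückel 4n+2 condition holds.

Aromatic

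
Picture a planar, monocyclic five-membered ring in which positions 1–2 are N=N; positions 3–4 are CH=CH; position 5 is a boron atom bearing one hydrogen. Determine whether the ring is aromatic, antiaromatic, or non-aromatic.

Check conjugation: each doubly-bonded ring atom is sp² with one p-orbital electron; the doubly-bonded nitrogens are pyridine-type — their lone pairs lie in the ring plane, leaving one electron in the p orbital; the boron has an empty p orbital — every position has a p orbital, so the cyclic π system is continuous.
Counting π electrons: 2 × 2 = 4 from the double-bond units + 0 from the BH atom = 4.
With 4 = 4·1 π electrons, Hückel's rule classifies the planar ring as antiaromatic.

Antiaromatic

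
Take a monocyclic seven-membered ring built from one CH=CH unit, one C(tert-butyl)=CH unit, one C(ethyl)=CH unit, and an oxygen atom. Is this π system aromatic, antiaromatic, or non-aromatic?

The p orbitals form a continuous loop: each doubly-bonded ring atom is sp² with one p-orbital electron; the oxygen donates one lone pair from its p orbital. The ring is fully conjugated.
Tallying contributions gives 3 × 2 = 6 from the double-bond units + 2 from the O atom = 8.
8 is a 4n count (n = 2), so the planar conjugated ring is antiaromatic.

Antiaromatic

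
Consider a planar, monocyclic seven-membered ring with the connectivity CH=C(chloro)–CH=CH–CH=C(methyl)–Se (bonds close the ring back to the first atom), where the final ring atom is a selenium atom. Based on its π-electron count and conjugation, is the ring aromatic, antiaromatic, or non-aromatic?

All ring atoms are sp² and supply a p orbital to the ring (each doubly-bonded ring atom is sp² with one p-orbital electron; the selenium donates one lone pair from its p orbital); the conjugation is uninterrupted.
Counting π electrons: 3 × 2 = 6 from the double-bond units + 2 from the Se atom = 8.
8 is a 4n count (n = 2), so the planar conjugated ring is antiaromatic.

Antiaromatic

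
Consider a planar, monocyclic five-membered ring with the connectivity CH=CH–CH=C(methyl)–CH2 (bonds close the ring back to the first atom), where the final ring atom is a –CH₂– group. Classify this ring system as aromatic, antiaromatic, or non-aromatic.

Non-aromatic

The CH2 position has four σ bonds — the tetrahedral CH₂ carbon is sp³ and has no p orbital in the ring π system — so the cyclic conjugation is interrupted.
A ring that is not fully conjugated cannot be aromatic or antiaromatic regardless of its π-electron count.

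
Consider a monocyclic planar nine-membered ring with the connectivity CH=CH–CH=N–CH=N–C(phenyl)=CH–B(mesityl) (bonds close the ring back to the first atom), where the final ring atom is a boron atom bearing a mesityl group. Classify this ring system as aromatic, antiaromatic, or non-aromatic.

Every ring atom contributes a p orbital perpendicular to the ring (every atom in a ring double bond is sp² and brings one electron to the p orbital; each sp² =N– keeps its lone pair in-plane and puts one electron into the π system; the boron has an empty p orbital), so the π system is cyclic and fully conjugated.
Adding the contributions, 4 × 2 = 8 from the double-bond units + 0 from the B(mesityl) atom = 8.
8 = 4(2); a planar, fully conjugated 4n system is antiaromatic.

Antiaromatic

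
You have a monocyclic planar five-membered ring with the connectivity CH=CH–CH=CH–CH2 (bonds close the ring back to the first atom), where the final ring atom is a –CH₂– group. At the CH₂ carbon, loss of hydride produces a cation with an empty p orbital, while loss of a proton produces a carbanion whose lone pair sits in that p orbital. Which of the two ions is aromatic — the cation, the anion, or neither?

Once that carbon is sp², every ring atom has a p orbital and both ions are fully conjugated.
Cation: 2 × 2 + 0 = 4 π electrons → 4(1), antiaromatic.
Anion: 2 × 2 + 2 = 6 π electrons → 4(1)+2, aromatic.

The anion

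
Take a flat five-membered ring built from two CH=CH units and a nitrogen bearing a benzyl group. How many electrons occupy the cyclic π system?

All ring atoms are sp² and supply a p orbital to the ring (the double-bond atoms are sp², each contributing one p electron; the pyrrole-type nitrogen donates its lone pair from the p orbital); the conjugation is uninterrupted.
π-electron count: 2 × 2 = 4 from the double-bond units + 2 from the N(benzyl) atom = 6.

6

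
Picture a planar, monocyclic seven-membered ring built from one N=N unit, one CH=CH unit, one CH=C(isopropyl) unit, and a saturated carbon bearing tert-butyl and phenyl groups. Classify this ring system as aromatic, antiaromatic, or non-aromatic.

The C(tert-butyl)(phenyl) carbon is saturated: that saturated carbon is sp³ and has no p orbital in the ring π system. Conjugation is not continuous around the ring.
Without a continuous loop of overlapping p orbitals the Hückel electron count never comes into play.

Non-aromatic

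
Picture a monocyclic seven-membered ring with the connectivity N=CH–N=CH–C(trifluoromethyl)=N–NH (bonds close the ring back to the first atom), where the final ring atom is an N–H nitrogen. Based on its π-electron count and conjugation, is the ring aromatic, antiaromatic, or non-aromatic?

Antiaromatic

Check conjugation: each doubly-bonded ring atom is sp² with one p-orbital electron; each =N– nitrogen is pyridine-type (lone pair in the sp² plane, one electron in the p orbital); the pyrrole-type nitrogen donates its lone pair from the p orbital — every position has a p orbital, so the cyclic π system is continuous.
Tallying contributions gives 3 × 2 = 6 from the double-bond units + 2 from the NH atom = 8.
With 8 = 4·2 π electrons, Hückel's rule classifies the planar ring as antiaromatic.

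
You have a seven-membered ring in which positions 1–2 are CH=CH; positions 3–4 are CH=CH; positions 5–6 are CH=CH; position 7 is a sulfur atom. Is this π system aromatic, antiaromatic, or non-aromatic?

Every ring atom contributes a p orbital perpendicular to the ring (each doubly-bonded ring atom is sp² with one p-orbital electron; the sulfur donates one lone pair from its p orbital), so the π system is cyclic and fully conjugated.
Adding the contributions, 3 × 2 = 6 from the double-bond units + 2 from the S atom = 8.
A 4n π count (8, n = 2) in a planar conjugated ring means antiaromatic.

Antiaromatic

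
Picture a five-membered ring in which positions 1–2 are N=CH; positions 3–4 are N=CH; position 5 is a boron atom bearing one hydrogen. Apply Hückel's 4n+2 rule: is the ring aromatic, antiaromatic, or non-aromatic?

Check conjugation: the double-bond atoms are sp², each contributing one p electron; the doubly-bonded nitrogens are pyridine-type — their lone pairs lie in the ring plane, leaving one electron in the p orbital; the boron has an empty p orbital — every position has a p orbital, so the cyclic π system is continuous.
Counting π electrons: 2 × 2 = 4 from the double-bond units + 0 from the BH atom = 4.
With 4 = 4·1 π electrons, Hückel's rule classifies the planar ring as antiaromatic.

Antiaromatic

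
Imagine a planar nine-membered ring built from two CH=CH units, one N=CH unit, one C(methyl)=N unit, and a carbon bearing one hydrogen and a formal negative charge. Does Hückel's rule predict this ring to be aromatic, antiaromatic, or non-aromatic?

Aromatic

All ring atoms are sp² and supply a p orbital to the ring (the double-bond atoms are sp², each contributing one p electron; the doubly-bonded nitrogens are pyridine-type — their lone pairs lie in the ring plane, leaving one electron in the p orbital; the carbanion's lone pair occupies the p orbital); the conjugation is uninterrupted.
Tallying contributions gives 4 × 2 = 8 from the double-bond units + 2 from the CH(-) atom = 10.
With 10 π electrons (n = 2), the Hückel 4n+2 condition holds.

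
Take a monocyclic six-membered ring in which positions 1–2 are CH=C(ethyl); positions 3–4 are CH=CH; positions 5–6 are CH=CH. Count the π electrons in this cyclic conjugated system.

6

Check conjugation: the double-bond atoms are sp², each contributing one p electron — every position has a p orbital, so the cyclic π system is continuous.
π-electron count: 3 × 2 = 6 from the 3 double-bond units.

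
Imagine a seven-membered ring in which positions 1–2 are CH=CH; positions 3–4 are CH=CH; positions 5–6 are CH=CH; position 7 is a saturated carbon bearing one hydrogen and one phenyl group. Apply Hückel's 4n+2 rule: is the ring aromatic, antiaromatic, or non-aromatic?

At the CH(phenyl) position, that saturated carbon is sp³ and has no p orbital in the ring π system; the ring's p-orbital overlap is broken there.
Broken conjugation rules out both aromaticity and antiaromaticity.

Non-aromatic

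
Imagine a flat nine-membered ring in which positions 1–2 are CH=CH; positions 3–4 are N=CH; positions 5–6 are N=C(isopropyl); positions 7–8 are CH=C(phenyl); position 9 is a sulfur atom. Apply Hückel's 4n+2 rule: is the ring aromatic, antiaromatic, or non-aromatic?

Aromatic

Every ring atom contributes a p orbital perpendicular to the ring (each doubly-bonded ring atom is sp² with one p-orbital electron; each sp² =N– keeps its lone pair in-plane and puts one electron into the π system; the sulfur donates one lone pair from its p orbital), so the π system is cyclic and fully conjugated.
π-electron count: 4 × 2 = 8 from the double-bond units + 2 from the S atom = 10.
Since 10 = 4·2 + 2, the ring meets the 4n+2 criterion.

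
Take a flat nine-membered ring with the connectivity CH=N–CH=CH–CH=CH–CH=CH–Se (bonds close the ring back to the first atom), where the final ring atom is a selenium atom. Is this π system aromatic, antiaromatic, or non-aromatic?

Aromatic

Check conjugation: the double-bond atoms are sp², each contributing one p electron; the doubly-bonded nitrogens are pyridine-type — their lone pairs lie in the ring plane, leaving one electron in the p orbital; the selenium donates one lone pair from its p orbital — every position has a p orbital, so the cyclic π system is continuous.
Tallying contributions gives 4 × 2 = 8 from the double-bond units + 2 from the Se atom = 10.
With 10 π electrons (n = 2), the Hückel 4n+2 condition holds.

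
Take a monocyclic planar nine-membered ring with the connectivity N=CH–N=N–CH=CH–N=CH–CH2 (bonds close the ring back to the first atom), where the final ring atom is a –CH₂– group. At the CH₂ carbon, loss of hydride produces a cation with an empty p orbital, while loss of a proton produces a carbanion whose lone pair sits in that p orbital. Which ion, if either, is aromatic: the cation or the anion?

In either ion the ring is fully conjugated: every atom, including the new sp² carbon, supplies a p orbital.
Cation: 4 × 2 + 0 = 8 π electrons → 4(2), antiaromatic.
Anion: 4 × 2 + 2 = 10 π electrons → 4(2)+2, aromatic.

The anion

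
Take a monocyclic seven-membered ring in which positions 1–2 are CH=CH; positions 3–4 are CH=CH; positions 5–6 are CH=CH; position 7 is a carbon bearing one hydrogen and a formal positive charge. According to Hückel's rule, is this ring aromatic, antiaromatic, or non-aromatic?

Every ring atom contributes a p orbital perpendicular to the ring (every atom in a ring double bond is sp² and brings one electron to the p orbital; the carbocation has an empty p orbital), so the π system is cyclic and fully conjugated.
Counting π electrons: 3 × 2 = 6 from the double-bond units + 0 from the CH(+) atom = 6.
That gives a 4n+2 count (6, n = 1).
(The species described is the tropylium cation.)

Aromatic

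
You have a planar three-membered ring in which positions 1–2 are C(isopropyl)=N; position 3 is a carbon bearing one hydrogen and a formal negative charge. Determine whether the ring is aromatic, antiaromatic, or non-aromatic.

All ring atoms are sp² and supply a p orbital to the ring (every atom in a ring double bond is sp² and brings one electron to the p orbital; the doubly-bonded nitrogens are pyridine-type — their lone pairs lie in the ring plane, leaving one electron in the p orbital; the carbanion's lone pair occupies the p orbital); the conjugation is uninterrupted.
π-electron count: 1 × 2 = 2 from the double-bond unit + 2 from the CH(-) atom = 4.
A 4n π count (4, n = 1) in a planar conjugated ring means antiaromatic.

Antiaromatic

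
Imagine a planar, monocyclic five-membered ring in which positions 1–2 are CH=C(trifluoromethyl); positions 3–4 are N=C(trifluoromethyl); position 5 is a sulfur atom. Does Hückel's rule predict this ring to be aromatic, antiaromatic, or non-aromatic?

The p orbitals form a continuous loop: every atom in a ring double bond is sp² and brings one electron to the p orbital; the doubly-bonded nitrogens are pyridine-type — their lone pairs lie in the ring plane, leaving one electron in the p orbital; the sulfur donates one lone pair from its p orbital. The ring is fully conjugated.
π-electron count: 2 × 2 = 4 from the double-bond units + 2 from the S atom = 6.
That gives a 4n+2 count (6, n = 1).

Aromatic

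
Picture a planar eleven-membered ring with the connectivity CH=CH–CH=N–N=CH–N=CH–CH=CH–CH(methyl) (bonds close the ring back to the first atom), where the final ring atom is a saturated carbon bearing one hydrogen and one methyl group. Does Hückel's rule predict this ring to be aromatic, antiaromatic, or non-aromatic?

At the CH(methyl) position, that saturated carbon is sp³ and has no p orbital in the ring π system; the ring's p-orbital overlap is broken there.
A ring that is not fully conjugated cannot be aromatic or antiaromatic regardless of its π-electron count.

Non-aromatic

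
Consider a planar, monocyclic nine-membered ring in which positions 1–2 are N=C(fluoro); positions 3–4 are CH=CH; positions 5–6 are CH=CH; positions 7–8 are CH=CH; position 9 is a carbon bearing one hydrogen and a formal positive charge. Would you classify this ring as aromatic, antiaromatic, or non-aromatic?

Antiaromatic

All ring atoms are sp² and supply a p orbital to the ring (the double-bond atoms are sp², each contributing one p electron; each =N– nitrogen is pyridine-type (lone pair in the sp² plane, one electron in the p orbital); the carbocation has an empty p orbital); the conjugation is uninterrupted.
Adding the contributions, 4 × 2 = 8 from the double-bond units + 0 from the CH(+) atom = 8.
With 8 = 4·2 π electrons, Hückel's rule classifies the planar ring as antiaromatic.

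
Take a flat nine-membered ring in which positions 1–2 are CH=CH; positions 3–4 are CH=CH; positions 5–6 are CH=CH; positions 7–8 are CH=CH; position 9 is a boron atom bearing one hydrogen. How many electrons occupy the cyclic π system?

All ring atoms are sp² and supply a p orbital to the ring (each doubly-bonded ring atom is sp² with one p-orbital electron; the boron has an empty p orbital); the conjugation is uninterrupted.
Adding the contributions, 4 × 2 = 8 from the double-bond units + 0 from the BH atom = 8.

8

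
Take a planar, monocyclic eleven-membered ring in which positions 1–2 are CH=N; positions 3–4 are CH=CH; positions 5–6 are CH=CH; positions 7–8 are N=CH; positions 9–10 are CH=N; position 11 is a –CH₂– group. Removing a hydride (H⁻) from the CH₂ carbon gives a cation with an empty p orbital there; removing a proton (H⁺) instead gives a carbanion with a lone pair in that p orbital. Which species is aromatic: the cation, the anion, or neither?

In either ion the ring is fully conjugated: every atom, including the new sp² carbon, supplies a p orbital.
Cation: 5 × 2 + 0 = 10 π electrons → 4(2)+2, aromatic.
Anion: 5 × 2 + 2 = 12 π electrons → 4(3), antiaromatic.

The cation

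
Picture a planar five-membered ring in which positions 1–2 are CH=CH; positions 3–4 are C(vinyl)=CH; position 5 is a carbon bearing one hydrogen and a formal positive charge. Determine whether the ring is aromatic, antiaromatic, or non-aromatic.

Every ring atom contributes a p orbital perpendicular to the ring (each doubly-bonded ring atom is sp² with one p-orbital electron; the carbocation has an empty p orbital), so the π system is cyclic and fully conjugated.
Adding the contributions, 2 × 2 = 4 from the double-bond units + 0 from the CH(+) atom = 4.
4 is a 4n count (n = 1), so the planar conjugated ring is antiaromatic.

Antiaromatic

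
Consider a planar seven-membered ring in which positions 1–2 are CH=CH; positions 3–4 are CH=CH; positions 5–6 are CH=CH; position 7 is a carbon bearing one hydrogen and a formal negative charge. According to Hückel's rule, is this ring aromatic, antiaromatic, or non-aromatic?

Check conjugation: each doubly-bonded ring atom is sp² with one p-orbital electron; the carbanion's lone pair occupies the p orbital — every position has a p orbital, so the cyclic π system is continuous.
Adding the contributions, 3 × 2 = 6 from the double-bond units + 2 from the CH(-) atom = 8.
8 is a 4n count (n = 2), so the planar conjugated ring is antiaromatic.
This is the cycloheptatrienyl anion.

Antiaromatic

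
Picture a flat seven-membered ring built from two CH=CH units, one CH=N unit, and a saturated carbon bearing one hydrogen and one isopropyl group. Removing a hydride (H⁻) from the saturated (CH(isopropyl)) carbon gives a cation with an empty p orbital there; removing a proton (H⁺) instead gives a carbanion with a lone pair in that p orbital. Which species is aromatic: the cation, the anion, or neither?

In either ion the ring is fully conjugated: every atom, including the new sp² carbon, supplies a p orbital.
Cation: 3 × 2 + 0 = 6 π electrons → 4(1)+2, aromatic.
Anion: 3 × 2 + 2 = 8 π electrons → 4(2), antiaromatic.

The cation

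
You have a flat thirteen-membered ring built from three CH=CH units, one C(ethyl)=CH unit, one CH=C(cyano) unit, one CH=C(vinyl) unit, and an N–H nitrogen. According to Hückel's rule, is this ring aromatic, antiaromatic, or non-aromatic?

Aromatic

Every ring atom contributes a p orbital perpendicular to the ring (every atom in a ring double bond is sp² and brings one electron to the p orbital; the pyrrole-type nitrogen donates its lone pair from the p orbital), so the π system is cyclic and fully conjugated.
π-electron count: 6 × 2 = 12 from the double-bond units + 2 from the NH atom = 14.
14 = 4(3) + 2, which satisfies Hückel's 4n+2 rule.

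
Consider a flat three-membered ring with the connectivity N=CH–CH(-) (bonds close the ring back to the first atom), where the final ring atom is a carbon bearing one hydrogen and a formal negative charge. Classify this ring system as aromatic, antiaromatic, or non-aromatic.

Check conjugation: the double-bond atoms are sp², each contributing one p electron; each =N– nitrogen is pyridine-type (lone pair in the sp² plane, one electron in the p orbital); the carbanion's lone pair occupies the p orbital — every position has a p orbital, so the cyclic π system is continuous.
π-electron count: 1 × 2 = 2 from the double-bond unit + 2 from the CH(-) atom = 4.
With 4 = 4·1 π electrons, Hückel's rule classifies the planar ring as antiaromatic.

Antiaromatic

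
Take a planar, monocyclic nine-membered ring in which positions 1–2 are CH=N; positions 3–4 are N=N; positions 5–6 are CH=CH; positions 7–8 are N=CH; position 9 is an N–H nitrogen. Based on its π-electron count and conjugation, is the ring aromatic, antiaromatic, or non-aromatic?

All ring atoms are sp² and supply a p orbital to the ring (each doubly-bonded ring atom is sp² with one p-orbital electron; each sp² =N– keeps its lone pair in-plane and puts one electron into the π system; the pyrrole-type nitrogen donates its lone pair from the p orbital); the conjugation is uninterrupted.
Tallying contributions gives 4 × 2 = 8 from the double-bond units + 2 from the NH atom = 10.
With 10 π electrons (n = 2), the Hückel 4n+2 condition holds.

Aromatic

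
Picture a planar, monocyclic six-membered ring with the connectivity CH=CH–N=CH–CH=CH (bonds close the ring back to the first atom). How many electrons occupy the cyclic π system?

Check conjugation: the double-bond atoms are sp², each contributing one p electron; the doubly-bonded nitrogens are pyridine-type — their lone pairs lie in the ring plane, leaving one electron in the p orbital — every position has a p orbital, so the cyclic π system is continuous.
Counting π electrons: 3 × 2 = 6 from the 3 double-bond units.

6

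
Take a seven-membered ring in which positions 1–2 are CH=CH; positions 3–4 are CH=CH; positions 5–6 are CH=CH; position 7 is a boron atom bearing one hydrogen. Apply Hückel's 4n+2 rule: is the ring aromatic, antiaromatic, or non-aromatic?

The p orbitals form a continuous loop: the double-bond atoms are sp², each contributing one p electron; the boron has an empty p orbital. The ring is fully conjugated.
π-electron count: 3 × 2 = 6 from the double-bond units + 0 from the BH atom = 6.
Since 6 = 4·1 + 2, the ring meets the 4n+2 criterion.

Aromatic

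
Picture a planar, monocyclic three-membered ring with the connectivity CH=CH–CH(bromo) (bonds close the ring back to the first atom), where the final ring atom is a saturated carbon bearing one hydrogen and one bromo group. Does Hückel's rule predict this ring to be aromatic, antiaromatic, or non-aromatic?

The CH(bromo) position has four σ bonds — that saturated carbon is sp³ and has no p orbital in the ring π system — so the cyclic conjugation is interrupted.
Hückel's rule only applies to fully conjugated rings, so this one is simply non-aromatic.

Non-aromatic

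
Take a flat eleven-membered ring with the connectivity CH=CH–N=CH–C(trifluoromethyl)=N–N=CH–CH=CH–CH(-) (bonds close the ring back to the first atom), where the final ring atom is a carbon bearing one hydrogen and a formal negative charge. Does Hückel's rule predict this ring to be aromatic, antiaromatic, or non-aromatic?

All ring atoms are sp² and supply a p orbital to the ring (every atom in a ring double bond is sp² and brings one electron to the p orbital; the doubly-bonded nitrogens are pyridine-type — their lone pairs lie in the ring plane, leaving one electron in the p orbital; the carbanion's lone pair occupies the p orbital); the conjugation is uninterrupted.
Tallying contributions gives 5 × 2 = 10 from the double-bond units + 2 from the CH(-) atom = 12.
A 4n π count (12, n = 3) in a planar conjugated ring means antiaromatic.

Antiaromatic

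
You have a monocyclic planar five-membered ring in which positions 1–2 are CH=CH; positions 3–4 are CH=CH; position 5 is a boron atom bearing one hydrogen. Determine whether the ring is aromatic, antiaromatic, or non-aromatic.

Every ring atom contributes a p orbital perpendicular to the ring (the double-bond atoms are sp², each contributing one p electron; the boron has an empty p orbital), so the π system is cyclic and fully conjugated.
π-electron count: 2 × 2 = 4 from the double-bond units + 0 from the BH atom = 4.
4 is a 4n count (n = 1), so the planar conjugated ring is antiaromatic.

Antiaromatic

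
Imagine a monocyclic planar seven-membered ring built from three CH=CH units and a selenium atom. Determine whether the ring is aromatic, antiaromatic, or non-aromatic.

Antiaromatic

Check conjugation: every atom in a ring double bond is sp² and brings one electron to the p orbital; the selenium donates one lone pair from its p orbital — every position has a p orbital, so the cyclic π system is continuous.
Tallying contributions gives 3 × 2 = 6 from the double-bond units + 2 from the Se atom = 8.
8 = 4(2); a planar, fully conjugated 4n system is antiaromatic.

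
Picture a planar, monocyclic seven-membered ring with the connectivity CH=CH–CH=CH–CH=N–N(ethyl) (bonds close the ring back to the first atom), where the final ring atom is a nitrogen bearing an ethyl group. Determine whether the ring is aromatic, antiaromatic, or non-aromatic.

Antiaromatic

Every ring atom contributes a p orbital perpendicular to the ring (every atom in a ring double bond is sp² and brings one electron to the p orbital; the doubly-bonded nitrogens are pyridine-type — their lone pairs lie in the ring plane, leaving one electron in the p orbital; the pyrrole-type nitrogen donates its lone pair from the p orbital), so the π system is cyclic and fully conjugated.
π-electron count: 3 × 2 = 6 from the double-bond units + 2 from the N(ethyl) atom = 8.
A 4n π count (8, n = 2) in a planar conjugated ring means antiaromatic.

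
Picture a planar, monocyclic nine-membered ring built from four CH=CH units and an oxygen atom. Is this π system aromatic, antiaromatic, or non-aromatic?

Aromatic

Every ring atom contributes a p orbital perpendicular to the ring (each doubly-bonded ring atom is sp² with one p-orbital electron; the oxygen donates one lone pair from its p orbital), so the π system is cyclic and fully conjugated.
π-electron count: 4 × 2 = 8 from the double-bond units + 2 from the O atom = 10.
10 = 4(2) + 2, which satisfies Hückel's 4n+2 rule.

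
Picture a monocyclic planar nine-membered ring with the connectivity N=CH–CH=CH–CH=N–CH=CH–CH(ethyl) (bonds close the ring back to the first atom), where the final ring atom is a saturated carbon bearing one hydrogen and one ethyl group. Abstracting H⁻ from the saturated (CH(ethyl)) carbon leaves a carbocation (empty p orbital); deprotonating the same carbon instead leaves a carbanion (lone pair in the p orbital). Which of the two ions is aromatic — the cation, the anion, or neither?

Once that carbon is sp², every ring atom has a p orbital and both ions are fully conjugated.
Cation: 4 × 2 + 0 = 8 π electrons → 4(2), antiaromatic.
Anion: 4 × 2 + 2 = 10 π electrons → 4(2)+2, aromatic.

The anion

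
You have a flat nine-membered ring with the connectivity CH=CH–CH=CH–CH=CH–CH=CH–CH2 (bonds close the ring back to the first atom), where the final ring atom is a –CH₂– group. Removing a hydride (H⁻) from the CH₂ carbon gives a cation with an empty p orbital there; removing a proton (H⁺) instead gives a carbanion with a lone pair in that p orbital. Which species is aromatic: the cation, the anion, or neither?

The anion

In either ion the ring is fully conjugated: every atom, including the new sp² carbon, supplies a p orbital.
Cation: 4 × 2 + 0 = 8 π electrons → 4(2), antiaromatic.
Anion: 4 × 2 + 2 = 10 π electrons → 4(2)+2, aromatic.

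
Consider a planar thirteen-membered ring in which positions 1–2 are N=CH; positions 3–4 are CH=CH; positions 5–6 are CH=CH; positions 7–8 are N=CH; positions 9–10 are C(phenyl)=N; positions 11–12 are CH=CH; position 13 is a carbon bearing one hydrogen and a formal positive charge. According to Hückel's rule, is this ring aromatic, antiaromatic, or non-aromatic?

Antiaromatic

The p orbitals form a continuous loop: each doubly-bonded ring atom is sp² with one p-orbital electron; the doubly-bonded nitrogens are pyridine-type — their lone pairs lie in the ring plane, leaving one electron in the p orbital; the carbocation has an empty p orbital. The ring is fully conjugated.
Counting π electrons: 6 × 2 = 12 from the double-bond units + 0 from the CH(+) atom = 12.
12 is a 4n count (n = 3), so the planar conjugated ring is antiaromatic.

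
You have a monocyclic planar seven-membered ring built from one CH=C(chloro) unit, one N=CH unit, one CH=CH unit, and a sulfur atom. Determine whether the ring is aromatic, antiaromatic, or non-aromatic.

Antiaromatic

All ring atoms are sp² and supply a p orbital to the ring (each doubly-bonded ring atom is sp² with one p-orbital electron; each sp² =N– keeps its lone pair in-plane and puts one electron into the π system; the sulfur donates one lone pair from its p orbital); the conjugation is uninterrupted.
Tallying contributions gives 3 × 2 = 6 from the double-bond units + 2 from the S atom = 8.
With 8 = 4·2 π electrons, Hückel's rule classifies the planar ring as antiaromatic.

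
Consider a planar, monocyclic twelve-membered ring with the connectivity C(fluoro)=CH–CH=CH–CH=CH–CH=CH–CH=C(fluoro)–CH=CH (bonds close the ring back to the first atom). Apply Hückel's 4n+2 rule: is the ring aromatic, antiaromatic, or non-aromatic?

Antiaromatic

Every ring atom contributes a p orbital perpendicular to the ring (the double-bond atoms are sp², each contributing one p electron), so the π system is cyclic and fully conjugated.
Adding the contributions, 6 × 2 = 12 from the 6 double-bond units.
A 4n π count (12, n = 3) in a planar conjugated ring means antiaromatic.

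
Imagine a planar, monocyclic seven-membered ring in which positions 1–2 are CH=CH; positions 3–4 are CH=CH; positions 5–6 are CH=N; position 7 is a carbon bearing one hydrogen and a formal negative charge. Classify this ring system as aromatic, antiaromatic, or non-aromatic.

Antiaromatic

All ring atoms are sp² and supply a p orbital to the ring (every atom in a ring double bond is sp² and brings one electron to the p orbital; each sp² =N– keeps its lone pair in-plane and puts one electron into the π system; the carbanion's lone pair occupies the p orbital); the conjugation is uninterrupted.
Tallying contributions gives 3 × 2 = 6 from the double-bond units + 2 from the CH(-) atom = 8.
8 = 4(2); a planar, fully conjugated 4n system is antiaromatic.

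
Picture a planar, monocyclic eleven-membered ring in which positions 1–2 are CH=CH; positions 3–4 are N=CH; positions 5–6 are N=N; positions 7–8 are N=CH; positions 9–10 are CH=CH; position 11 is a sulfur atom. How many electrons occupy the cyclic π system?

12

Every ring atom contributes a p orbital perpendicular to the ring (every atom in a ring double bond is sp² and brings one electron to the p orbital; each =N– nitrogen is pyridine-type (lone pair in the sp² plane, one electron in the p orbital); the sulfur donates one lone pair from its p orbital), so the π system is cyclic and fully conjugated.
Tallying contributions gives 5 × 2 = 10 from the double-bond units + 2 from the S atom = 12.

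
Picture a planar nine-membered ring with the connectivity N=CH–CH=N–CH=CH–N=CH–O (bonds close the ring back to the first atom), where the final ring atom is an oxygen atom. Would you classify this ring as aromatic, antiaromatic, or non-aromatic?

All ring atoms are sp² and supply a p orbital to the ring (each doubly-bonded ring atom is sp² with one p-orbital electron; each =N– nitrogen is pyridine-type (lone pair in the sp² plane, one electron in the p orbital); the oxygen donates one lone pair from its p orbital); the conjugation is uninterrupted.
Adding the contributions, 4 × 2 = 8 from the double-bond units + 2 from the O atom = 10.
That gives a 4n+2 count (10, n = 2).

Aromatic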